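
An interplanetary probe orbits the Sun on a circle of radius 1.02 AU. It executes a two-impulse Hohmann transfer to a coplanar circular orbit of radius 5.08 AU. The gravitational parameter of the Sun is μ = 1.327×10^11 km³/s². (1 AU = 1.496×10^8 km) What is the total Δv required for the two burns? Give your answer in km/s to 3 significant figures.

In km: r₁ = 1.02 × 1.496×10^8 = 1.52592×10^8 km; r₂ = 5.08 × 1.496×10^8 = 7.59968×10^8 km.
Transfer-ellipse semi-major axis a_t = (r₁ + r₂)/2 = (1.52592×10^8 + 7.59968×10^8)/2 = 4.5628×10^8 km.
Circular speed at r₁: v₁ = √(μ/r₁) = √(1.327×10^11/1.52592×10^8) = 29.4896 km/s.
Transfer-orbit speed at r₁ (vis-viva): v_p = √[μ(2/r₁ − 1/a_t)] = 38.0585 km/s.
First burn Δv₁ = |v_p − v₁| = 8.569 km/s.
Circular speed at r₂: v₂ = √(μ/r₂) = 13.214 km/s.
Transfer-orbit speed at r₂: v_a = √[μ(2/r₂ − 1/a_t)] = 7.6417 km/s.
Second burn Δv₂ = |v₂ − v_a| = 5.572 km/s.
Total Δv = Δv₁ + Δv₂ = 14.14 km/s.

Δv = 14.1 km/s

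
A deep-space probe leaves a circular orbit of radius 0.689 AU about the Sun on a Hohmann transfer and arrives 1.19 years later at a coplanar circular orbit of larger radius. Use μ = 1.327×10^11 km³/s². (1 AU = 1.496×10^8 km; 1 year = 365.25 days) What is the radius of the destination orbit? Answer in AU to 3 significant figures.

In km: r₁ = 0.689 × 1.496×10^8 = 1.030744×10^8 km.
Transfer time t = 1.19 years × 365.25 × 86400 s = 3.7553544×10^7 s, and t = π√(a_t³/μ).
So a_t = (μ t²/π²)^(1/3) = (1.327×10^11 × (3.7553544×10^7)² / π²)^(1/3) = 2.6666×10^8 km.
Since a_t = (r₁ + r₂)/2, r₂ = 2a_t − r₁ = 2×2.6666×10^8 − 1.030744×10^8 = 4.302456×10^8 km.
In AU: r₂ = 4.302456×10^8 / 1.496×10^8 = 2.88 AU.

r₂ = 2.88 AU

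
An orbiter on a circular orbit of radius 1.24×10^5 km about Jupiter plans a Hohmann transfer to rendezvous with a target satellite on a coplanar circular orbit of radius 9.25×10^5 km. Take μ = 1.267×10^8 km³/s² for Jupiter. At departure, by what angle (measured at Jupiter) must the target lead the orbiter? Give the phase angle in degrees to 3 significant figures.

The Hohmann ellipse has a_t = (r₁ + r₂)/2 = 5.245×10^5 km.
The half-period of the transfer ellipse is t = π√(a_t³/μ) = 1.0602×10^5 s.
Target angular speed ω₂ = √(μ/r₂³) = 1.2652×10^-5 rad/s.
Angle swept by the target during transfer: ω₂·t = 1.3414 rad = 76.86°.
The orbiter traverses 180° on the transfer ellipse, so the target must lead by 180° − 76.86° = 103°.

φ = 103°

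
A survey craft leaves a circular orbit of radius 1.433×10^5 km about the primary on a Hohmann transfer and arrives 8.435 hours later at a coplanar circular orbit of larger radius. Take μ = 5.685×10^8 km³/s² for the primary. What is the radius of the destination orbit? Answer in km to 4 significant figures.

r₂ = 6.085×10^5 km

Transfer time t = 8.435 hours = 30366 s, and t = π√(a_t³/μ).
So a_t = (μ t²/π²)^(1/3) = (5.685×10^8 × (30366)² / π²)^(1/3) = 3.7590×10^5 km.
Since a_t = (r₁ + r₂)/2, r₂ = 2a_t − r₁ = 2×3.7590×10^5 − 1.433×10^5 = 6.085×10^5 km.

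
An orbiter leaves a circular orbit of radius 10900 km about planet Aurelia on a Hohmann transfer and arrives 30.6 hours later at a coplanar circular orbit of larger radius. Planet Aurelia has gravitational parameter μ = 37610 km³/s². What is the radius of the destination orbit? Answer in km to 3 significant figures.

Transfer time t = 30.6 hours = 1.1016×10^5 s, and t = π√(a_t³/μ).
So a_t = (μ t²/π²)^(1/3) = (37610 × (1.1016×10^5)² / π²)^(1/3) = 35894 km.
Since a_t = (r₁ + r₂)/2, r₂ = 2a_t − r₁ = 2×35894 − 10900 = 60888 km.

r₂ = 60900 km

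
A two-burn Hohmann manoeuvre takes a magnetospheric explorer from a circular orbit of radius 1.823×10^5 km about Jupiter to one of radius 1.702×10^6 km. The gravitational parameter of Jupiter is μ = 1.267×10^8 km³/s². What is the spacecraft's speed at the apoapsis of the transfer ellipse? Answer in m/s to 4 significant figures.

v = 3795 m/s

The Hohmann ellipse has a_t = (r₁ + r₂)/2 = 9.4215×10^5 km.
At apoapsis, r = 1.702×10^6 km.
Applying v² = μ(2/r − 1/a_t): v = 3.795 km/s.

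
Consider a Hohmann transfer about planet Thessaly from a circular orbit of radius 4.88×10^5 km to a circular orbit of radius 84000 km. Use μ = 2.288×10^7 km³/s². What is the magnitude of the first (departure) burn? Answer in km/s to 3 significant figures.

Δv₁ = 3.14 km/s

The Hohmann ellipse has a_t = (r₁ + r₂)/2 = 2.860×10^5 km.
On the circular orbit at r = 4.880×10^5 km, v_c = √(μ/r) = 6.847 km/s.
Vis-viva on the transfer ellipse at r = 4.880×10^5 km gives v_t = √[μ(2/r − 1/a_t)] = 3.711 km/s.
Δv₁ = |v_t − v_c| = |3.711 − 6.847| = 3.136 km/s.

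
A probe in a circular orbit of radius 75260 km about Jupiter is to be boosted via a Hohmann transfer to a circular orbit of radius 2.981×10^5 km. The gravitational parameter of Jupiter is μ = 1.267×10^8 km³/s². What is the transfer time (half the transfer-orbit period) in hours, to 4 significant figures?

Transfer-ellipse semi-major axis a_t = (r₁ + r₂)/2 = (75260 + 2.981×10^5)/2 = 1.8668×10^5 km.
Transfer time t = π√(a_t³/μ) = π√((1.8668×10^5)³ / 1.267×10^8) = 22510 s.
Converting: 22510 s ÷ 3600 s/hour = 6.253 hours.

t = 6.253 hours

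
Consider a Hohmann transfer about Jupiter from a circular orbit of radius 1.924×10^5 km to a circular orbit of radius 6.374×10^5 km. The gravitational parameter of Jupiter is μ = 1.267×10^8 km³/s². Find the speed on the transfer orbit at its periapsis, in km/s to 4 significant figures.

v = 31.81 km/s

Transfer-ellipse semi-major axis a_t = (r₁ + r₂)/2 = (1.924×10^5 + 6.374×10^5)/2 = 4.149×10^5 km.
At periapsis, r = 1.924×10^5 km.
Applying v² = μ(2/r − 1/a_t): v = 31.81 km/s.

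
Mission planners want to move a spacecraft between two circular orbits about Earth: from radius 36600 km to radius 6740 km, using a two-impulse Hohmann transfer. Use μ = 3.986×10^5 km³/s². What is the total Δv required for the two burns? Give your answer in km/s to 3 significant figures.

Transfer-ellipse semi-major axis a_t = (r₁ + r₂)/2 = (36600 + 6740)/2 = 21670 km.
Circular speed at r₁: v₁ = √(μ/r₁) = √(3.986×10^5/36600) = 3.300 km/s.
On the transfer ellipse at r₁, vis-viva gives v_a = √[μ(2/r₁ − 1/a_t)] = 1.840 km/s.
First burn Δv₁ = |v_a − v₁| = 1.460 km/s.
At r₂, v₂ = √(μ/r₂) = 7.690 km/s.
Transfer-orbit speed at r₂: v_p = √[μ(2/r₂ − 1/a_t)] = 9.994 km/s.
Second burn Δv₂ = |v₂ − v_p| = 2.304 km/s.
Total Δv = Δv₁ + Δv₂ = 3.764 km/s.

Δv = 3.76 km/s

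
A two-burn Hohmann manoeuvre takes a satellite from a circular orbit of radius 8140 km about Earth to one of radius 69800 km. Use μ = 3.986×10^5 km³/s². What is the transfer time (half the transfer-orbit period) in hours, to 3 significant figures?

t = 10.6 hours

Transfer-ellipse semi-major axis a_t = (r₁ + r₂)/2 = (8140 + 69800)/2 = 38970 km.
Half the transfer-orbit period gives t = π√(a_t³/μ) = 38280 s.
Converting: 38280 s ÷ 3600 s/hour = 10.6 hours.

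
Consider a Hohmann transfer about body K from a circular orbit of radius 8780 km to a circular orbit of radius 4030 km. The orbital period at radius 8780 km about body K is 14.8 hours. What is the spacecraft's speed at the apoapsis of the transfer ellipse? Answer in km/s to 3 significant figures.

From Kepler's third law T² = 4π²r³/μ at r = 8780 km, T = 14.8 hours = 14.8 × 3600 s = 53280 s: μ = 4π²r³/T² = 9412.71 km³/s².
The Hohmann ellipse has a_t = (r₁ + r₂)/2 = 6405 km.
The apoapsis of the transfer ellipse is at r = 8780 km.
Applying v² = μ(2/r − 1/a_t): v = 0.8213 km/s.

v = 0.821 km/s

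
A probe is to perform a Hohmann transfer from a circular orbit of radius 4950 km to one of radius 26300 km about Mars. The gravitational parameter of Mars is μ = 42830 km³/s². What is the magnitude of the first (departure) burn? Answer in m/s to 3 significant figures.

Transfer-ellipse semi-major axis a_t = (r₁ + r₂)/2 = (4950 + 26300)/2 = 15625 km.
Circular speed at r = 4950 km: v_c = √(μ/r) = 2.9415 km/s.
Vis-viva on the transfer ellipse at r = 4950 km gives v_t = √[μ(2/r − 1/a_t)] = 3.8163 km/s.
Δv₁ = |v_t − v_c| = |3.8163 − 2.9415| = 0.8748 km/s.

Δv₁ = 875 m/s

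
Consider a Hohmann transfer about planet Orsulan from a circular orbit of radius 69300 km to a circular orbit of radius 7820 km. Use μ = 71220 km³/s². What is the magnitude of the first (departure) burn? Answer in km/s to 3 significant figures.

Semi-major axis of the transfer orbit: a_t = (69300 + 7820)/2 = 38560 km.
Circular speed at r = 69300 km: v_c = √(μ/r) = 1.01376 km/s.
Vis-viva on the transfer ellipse at r = 69300 km gives v_t = √[μ(2/r − 1/a_t)] = 0.456530 km/s.
Δv₁ = |v_t − v_c| = |0.456530 − 1.01376| = 0.5572 km/s.

Δv₁ = 0.557 km/s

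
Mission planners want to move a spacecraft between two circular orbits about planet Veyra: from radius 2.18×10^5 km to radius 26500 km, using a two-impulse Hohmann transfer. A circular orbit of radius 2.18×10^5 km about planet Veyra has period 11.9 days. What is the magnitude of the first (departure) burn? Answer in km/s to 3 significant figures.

Δv₁ = 0.712 km/s

From Kepler's third law T² = 4π²r³/μ at r = 2.18×10^5 km, T = 11.9 days = 11.9 × 86400 s = 1.02816×10^6 s: μ = 4π²r³/T² = 3.86908×10^5 km³/s².
Semi-major axis of the transfer orbit: a_t = (2.180×10^5 + 26500)/2 = 1.2225×10^5 km.
On the circular orbit at r = 2.180×10^5 km, v_c = √(μ/r) = 1.33222 km/s.
Transfer-orbit speed at the same r (vis-viva, a = a_t): v_t = √[μ(2/r − 1/a_t)] = 0.620261 km/s.
Δv₁ = |v_t − v_c| = |0.620261 − 1.33222| = 0.7120 km/s.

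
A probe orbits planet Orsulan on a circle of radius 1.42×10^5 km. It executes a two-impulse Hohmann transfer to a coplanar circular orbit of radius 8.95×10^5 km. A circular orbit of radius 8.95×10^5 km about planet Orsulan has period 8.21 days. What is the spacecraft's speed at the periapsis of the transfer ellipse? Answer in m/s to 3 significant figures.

From Kepler's third law T² = 4π²r³/μ at r = 8.95×10^5 km, T = 8.21 days = 8.21 × 86400 s = 7.09344×10^5 s: μ = 4π²r³/T² = 5.62490×10^7 km³/s².
Semi-major axis of the transfer orbit: a_t = (1.420×10^5 + 8.950×10^5)/2 = 5.185×10^5 km.
The periapsis of the transfer ellipse is at r = 1.420×10^5 km.
From the vis-viva equation, v = √[μ(2/r − 1/a_t)] = 26.15 km/s.

v = 26100 m/s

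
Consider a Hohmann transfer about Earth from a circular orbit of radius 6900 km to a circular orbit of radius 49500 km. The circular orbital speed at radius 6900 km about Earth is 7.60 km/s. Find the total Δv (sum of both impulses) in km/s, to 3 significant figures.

From the circular-orbit relation v² = μ/r at r = 6900 km: μ = v²r = (7.60)² × 6900 = 3.98544×10^5 km³/s².
Transfer-ellipse semi-major axis a_t = (r₁ + r₂)/2 = (6900 + 49500)/2 = 28200 km.
At r₁ the circular-orbit speed is v₁ = √(μ/r₁) = 7.6000 km/s.
Transfer-orbit speed at r₁ (vis-viva equation): v_p = √[μ(2/r₁ − 1/a_t)] = 10.069 km/s.
First burn Δv₁ = |v_p − v₁| = 2.469 km/s.
Circular speed at r₂: v₂ = √(μ/r₂) = 2.8375 km/s.
Transfer-orbit speed at r₂: v_a = √[μ(2/r₂ − 1/a_t)] = 1.4036 km/s.
Second burn Δv₂ = |v₂ − v_a| = 1.434 km/s.
Total Δv = Δv₁ + Δv₂ = 3.903 km/s.

Δv = 3.90 km/s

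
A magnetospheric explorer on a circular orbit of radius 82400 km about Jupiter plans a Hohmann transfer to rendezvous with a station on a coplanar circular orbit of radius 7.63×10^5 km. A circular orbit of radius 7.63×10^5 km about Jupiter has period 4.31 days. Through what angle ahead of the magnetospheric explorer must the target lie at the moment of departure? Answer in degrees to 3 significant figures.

From Kepler's third law T² = 4π²r³/μ at r = 7.63×10^5 km, T = 4.31 days = 4.31 × 86400 s = 3.72384×10^5 s: μ = 4π²r³/T² = 1.26459×10^8 km³/s².
Transfer-ellipse semi-major axis a_t = (r₁ + r₂)/2 = (82400 + 7.630×10^5)/2 = 4.227×10^5 km.
Transfer time t = π√(a_t³/μ) = 76775 s.
Target angular speed ω₂ = √(μ/r₂³) = 1.6873×10^-5 rad/s.
Angle swept by the target during transfer: ω₂·t = 1.2954 rad = 74.22°.
Arrival is 180° from departure on the ellipse, so φ = 180° − 74.22° = 106°.

φ = 106°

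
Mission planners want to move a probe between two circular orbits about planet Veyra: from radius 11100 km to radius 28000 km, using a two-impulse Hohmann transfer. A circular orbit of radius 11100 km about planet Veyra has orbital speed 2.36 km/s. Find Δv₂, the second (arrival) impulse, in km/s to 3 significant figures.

From the circular-orbit relation v² = μ/r at r = 11100 km: μ = v²r = (2.36)² × 11100 = 61822.6 km³/s².
The Hohmann ellipse has a_t = (r₁ + r₂)/2 = 19550 km.
Circular speed at r = 28000 km: v_c = √(μ/r) = 1.48592 km/s.
Vis-viva on the transfer ellipse at r = 28000 km gives v_t = √[μ(2/r − 1/a_t)] = 1.11965 km/s.
Δv₂ = |v_t − v_c| = |1.11965 − 1.48592| = 0.3663 km/s.

Δv₂ = 0.366 km/s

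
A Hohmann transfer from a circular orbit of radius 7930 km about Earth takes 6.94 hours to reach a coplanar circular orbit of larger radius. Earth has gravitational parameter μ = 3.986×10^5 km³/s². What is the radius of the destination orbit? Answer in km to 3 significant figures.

r₂ = 50700 km

Transfer time t = 6.94 hours = 24984 s, and t = π√(a_t³/μ).
So a_t = (μ t²/π²)^(1/3) = (3.986×10^5 × (24984)² / π²)^(1/3) = 29322 km.
Since a_t = (r₁ + r₂)/2, r₂ = 2a_t − r₁ = 2×29322 − 7930 = 50714 km.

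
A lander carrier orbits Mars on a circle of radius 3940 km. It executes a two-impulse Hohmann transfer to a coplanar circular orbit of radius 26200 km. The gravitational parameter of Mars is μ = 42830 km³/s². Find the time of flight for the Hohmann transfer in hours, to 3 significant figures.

Transfer-ellipse semi-major axis a_t = (r₁ + r₂)/2 = (3940 + 26200)/2 = 15070 km.
Half the transfer-orbit period gives t = π√(a_t³/μ) = 28080 s.
Converting: 28080 s ÷ 3600 s/hour = 7.80 hours.

t = 7.80 hours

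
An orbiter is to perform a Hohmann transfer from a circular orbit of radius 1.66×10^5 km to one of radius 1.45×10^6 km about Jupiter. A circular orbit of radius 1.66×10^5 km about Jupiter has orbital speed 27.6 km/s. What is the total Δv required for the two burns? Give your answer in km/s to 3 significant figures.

From the circular-orbit relation v² = μ/r at r = 1.66×10^5 km: μ = v²r = (27.6)² × 1.66×10^5 = 1.26452×10^8 km³/s².
Transfer-ellipse semi-major axis a_t = (r₁ + r₂)/2 = (1.660×10^5 + 1.450×10^6)/2 = 8.080×10^5 km.
At r₁ the circular-orbit speed is v₁ = √(μ/r₁) = 27.600 km/s.
Transfer-orbit speed at r₁ (v² = μ(2/r − 1/a)): v_p = √[μ(2/r₁ − 1/a_t)] = 36.973 km/s.
First burn Δv₁ = |v_p − v₁| = 9.373 km/s.
At r₂, v₂ = √(μ/r₂) = 9.339 km/s.
Transfer-orbit speed at r₂: v_a = √[μ(2/r₂ − 1/a_t)] = 4.233 km/s.
Second burn Δv₂ = |v₂ − v_a| = 5.106 km/s.
Δv = Δv₁ + Δv₂ = 9.373 + 5.106 = 14.48 km/s.

Δv = 14.5 km/s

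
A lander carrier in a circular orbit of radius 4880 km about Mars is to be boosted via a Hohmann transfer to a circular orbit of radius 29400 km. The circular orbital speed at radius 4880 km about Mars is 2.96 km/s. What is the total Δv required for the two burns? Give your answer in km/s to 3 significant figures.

From the circular-orbit relation v² = μ/r at r = 4880 km: μ = v²r = (2.96)² × 4880 = 42756.6 km³/s².
The Hohmann ellipse has a_t = (r₁ + r₂)/2 = 17140 km.
At r₁ the circular-orbit speed is v₁ = √(μ/r₁) = 2.9600 km/s.
Transfer-orbit speed at r₁ (vis-viva): v_p = √[μ(2/r₁ − 1/a_t)] = 3.8767 km/s.
First burn Δv₁ = |v_p − v₁| = 0.9167 km/s.
At r₂, v₂ = √(μ/r₂) = 1.206 km/s.
Transfer-orbit speed at r₂: v_a = √[μ(2/r₂ − 1/a_t)] = 0.6435 km/s.
Second burn Δv₂ = |v₂ − v_a| = 0.5625 km/s.
Δv = Δv₁ + Δv₂ = 0.9167 + 0.5625 = 1.479 km/s.

Δv = 1.48 km/s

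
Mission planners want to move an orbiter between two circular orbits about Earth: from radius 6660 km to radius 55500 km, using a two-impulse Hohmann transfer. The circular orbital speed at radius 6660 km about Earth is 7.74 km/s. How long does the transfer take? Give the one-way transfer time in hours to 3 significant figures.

From the circular-orbit relation v² = μ/r at r = 6660 km: μ = v²r = (7.74)² × 6660 = 3.98985×10^5 km³/s².
Semi-major axis of the transfer orbit: a_t = (6660 + 55500)/2 = 31080 km.
Half the transfer-orbit period gives t = π√(a_t³/μ) = 27250 s.
Converting: 27250 s ÷ 3600 s/hour = 7.57 hours.

t = 7.57 hours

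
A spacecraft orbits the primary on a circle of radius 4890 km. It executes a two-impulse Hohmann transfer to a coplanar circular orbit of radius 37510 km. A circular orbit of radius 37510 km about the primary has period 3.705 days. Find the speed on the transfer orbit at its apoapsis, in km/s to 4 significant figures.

From Kepler's third law T² = 4π²r³/μ at r = 37510 km, T = 3.705 days = 3.705 × 86400 s = 3.20112×10^5 s: μ = 4π²r³/T² = 20332.8 km³/s².
Semi-major axis of the transfer orbit: a_t = (4890 + 37510)/2 = 21200 km.
At apoapsis, r = 37510 km.
Applying v² = μ(2/r − 1/a_t): v = 0.3536 km/s.

v = 0.3536 km/s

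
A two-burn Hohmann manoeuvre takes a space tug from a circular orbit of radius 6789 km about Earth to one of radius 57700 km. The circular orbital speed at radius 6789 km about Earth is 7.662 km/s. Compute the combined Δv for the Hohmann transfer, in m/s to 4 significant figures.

Δv = 4010 m/s

From the circular-orbit relation v² = μ/r at r = 6789 km: μ = v²r = (7.662)² × 6789 = 3.98557×10^5 km³/s².
Transfer-ellipse semi-major axis a_t = (r₁ + r₂)/2 = (6789 + 57700)/2 = 32244.5 km.
At r₁ the circular-orbit speed is v₁ = √(μ/r₁) = 7.66200 km/s.
On the transfer ellipse at r₁, vis-viva equation gives v_p = √[μ(2/r₁ − 1/a_t)] = 10.2495 km/s.
First burn Δv₁ = |v_p − v₁| = 2.5875 km/s.
Circular speed at r₂: v₂ = √(μ/r₂) = 2.6282 km/s.
Transfer-orbit speed at r₂: v_a = √[μ(2/r₂ − 1/a_t)] = 1.2060 km/s.
Second burn Δv₂ = |v₂ − v_a| = 1.4222 km/s.
Δv = Δv₁ + Δv₂ = 2.5875 + 1.4222 = 4.010 km/s.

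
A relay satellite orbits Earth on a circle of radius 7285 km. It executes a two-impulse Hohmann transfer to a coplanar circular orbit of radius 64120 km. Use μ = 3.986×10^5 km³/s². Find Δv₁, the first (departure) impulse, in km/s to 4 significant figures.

Transfer-ellipse semi-major axis a_t = (r₁ + r₂)/2 = (7285 + 64120)/2 = 35702.5 km.
Circular speed at r = 7285 km: v_c = √(μ/r) = 7.397 km/s.
Vis-viva on the transfer ellipse at r = 7285 km gives v_t = √[μ(2/r − 1/a_t)] = 9.913 km/s.
Δv₁ = |v_t − v_c| = |9.913 − 7.397| = 2.516 km/s.

Δv₁ = 2.516 km/s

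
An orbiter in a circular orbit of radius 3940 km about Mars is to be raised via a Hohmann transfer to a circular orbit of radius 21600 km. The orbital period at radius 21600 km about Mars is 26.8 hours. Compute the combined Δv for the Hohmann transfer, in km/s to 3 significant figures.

Δv = 1.62 km/s

From Kepler's third law T² = 4π²r³/μ at r = 21600 km, T = 26.8 hours = 26.8 × 3600 s = 96480 s: μ = 4π²r³/T² = 42741.2 km³/s².
The Hohmann ellipse has a_t = (r₁ + r₂)/2 = 12770 km.
At r₁ the circular-orbit speed is v₁ = √(μ/r₁) = 3.293632 km/s.
On the transfer ellipse at r₁, vis-viva equation gives v_p = √[μ(2/r₁ − 1/a_t)] = 4.283576 km/s.
First burn Δv₁ = |v_p − v₁| = 0.9899 km/s.
Circular speed at r₂: v₂ = √(μ/r₂) = 1.4067 km/s.
Transfer-orbit speed at r₂: v_a = √[μ(2/r₂ − 1/a_t)] = 0.78136 km/s.
Second burn Δv₂ = |v₂ − v_a| = 0.6253 km/s.
Δv = Δv₁ + Δv₂ = 0.9899 + 0.6253 = 1.615 km/s.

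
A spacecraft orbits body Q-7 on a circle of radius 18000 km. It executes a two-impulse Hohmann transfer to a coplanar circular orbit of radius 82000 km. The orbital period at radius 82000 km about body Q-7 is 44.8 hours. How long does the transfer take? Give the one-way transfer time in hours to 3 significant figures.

t = 10.7 hours

From Kepler's third law T² = 4π²r³/μ at r = 82000 km, T = 44.8 hours = 44.8 × 3600 s = 1.6128×10^5 s: μ = 4π²r³/T² = 8.36836×10^5 km³/s².
Semi-major axis of the transfer orbit: a_t = (18000 + 82000)/2 = 50000 km.
Transfer time t = π√(a_t³/μ) = π√((50000)³ / 8.36836×10^5) = 38400 s.
Converting: 38400 s ÷ 3600 s/hour = 10.7 hours.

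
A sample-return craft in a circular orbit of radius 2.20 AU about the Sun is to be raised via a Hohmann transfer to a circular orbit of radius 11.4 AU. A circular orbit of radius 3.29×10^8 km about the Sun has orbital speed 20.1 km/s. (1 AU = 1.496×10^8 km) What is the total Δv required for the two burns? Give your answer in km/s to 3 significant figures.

Δv = 9.73 km/s

From the circular-orbit relation v² = μ/r at r = 3.29×10^8 km: μ = v²r = (20.1)² × 3.29×10^8 = 1.32919×10^11 km³/s².
In km: r₁ = 2.20 × 1.496×10^8 = 3.2912×10^8 km; r₂ = 11.4 × 1.496×10^8 = 1.70544×10^9 km.
The Hohmann ellipse has a_t = (r₁ + r₂)/2 = 1.01728×10^9 km.
Circular speed at r₁: v₁ = √(μ/r₁) = √(1.32919×10^11/3.2912×10^8) = 20.096 km/s.
On the transfer ellipse at r₁, vis-viva equation gives v_p = √[μ(2/r₁ − 1/a_t)] = 26.020 km/s.
First burn Δv₁ = |v_p − v₁| = 5.924 km/s.
At r₂, v₂ = √(μ/r₂) = 8.828 km/s.
Transfer-orbit speed at r₂: v_a = √[μ(2/r₂ − 1/a_t)] = 5.021 km/s.
Second burn Δv₂ = |v₂ − v_a| = 3.807 km/s.
Δv = Δv₁ + Δv₂ = 5.924 + 3.807 = 9.731 km/s.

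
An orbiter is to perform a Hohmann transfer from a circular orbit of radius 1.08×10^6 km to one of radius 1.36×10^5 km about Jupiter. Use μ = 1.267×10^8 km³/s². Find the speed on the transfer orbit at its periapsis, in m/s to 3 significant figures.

v = 40700 m/s

Semi-major axis of the transfer orbit: a_t = (1.080×10^6 + 1.360×10^5)/2 = 6.080×10^5 km.
At periapsis, r = 1.360×10^5 km.
Applying v² = μ(2/r − 1/a_t): v = 40.68 km/s.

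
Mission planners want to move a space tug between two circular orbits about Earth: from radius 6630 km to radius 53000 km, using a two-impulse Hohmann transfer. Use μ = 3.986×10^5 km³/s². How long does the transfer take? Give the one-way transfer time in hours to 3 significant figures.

t = 7.12 hours

Semi-major axis of the transfer orbit: a_t = (6630 + 53000)/2 = 29815 km.
By Kepler's third law the transfer-orbit period is T = 2π√(a_t³/μ), so t = T/2 = 25620 s.
Converting: 25620 s ÷ 3600 s/hour = 7.12 hours.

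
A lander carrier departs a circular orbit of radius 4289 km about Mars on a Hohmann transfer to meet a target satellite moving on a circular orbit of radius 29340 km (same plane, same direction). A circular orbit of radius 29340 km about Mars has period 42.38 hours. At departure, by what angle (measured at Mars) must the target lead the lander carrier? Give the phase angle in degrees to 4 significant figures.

From Kepler's third law T² = 4π²r³/μ at r = 29340 km, T = 42.38 hours = 42.38 × 3600 s = 1.52568×10^5 s: μ = 4π²r³/T² = 42836.4 km³/s².
Transfer-ellipse semi-major axis a_t = (r₁ + r₂)/2 = (4289 + 29340)/2 = 16814.5 km.
The half-period of the transfer ellipse is t = π√(a_t³/μ) = 33100 s.
The target's mean motion on its circular orbit is ω₂ = √(μ/r₂³) = 4.118×10^-5 rad/s.
Angle swept by the target during transfer: ω₂·t = 1.363 rad = 78.09°.
Arrival is 180° from departure on the ellipse, so φ = 180° − 78.09° = 101.9°.

φ = 101.9°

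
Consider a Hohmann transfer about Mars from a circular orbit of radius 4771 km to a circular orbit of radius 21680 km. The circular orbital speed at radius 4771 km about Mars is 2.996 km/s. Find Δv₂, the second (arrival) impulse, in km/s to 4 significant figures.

From the circular-orbit relation v² = μ/r at r = 4771 km: μ = v²r = (2.996)² × 4771 = 42824.6 km³/s².
The Hohmann ellipse has a_t = (r₁ + r₂)/2 = 13225.5 km.
Circular speed at r = 21680 km: v_c = √(μ/r) = 1.40545 km/s.
Vis-viva on the transfer ellipse at r = 21680 km gives v_t = √[μ(2/r − 1/a_t)] = 0.844142 km/s.
Δv₂ = |v_t − v_c| = |0.844142 − 1.40545| = 0.5613 km/s.

Δv₂ = 0.5613 km/s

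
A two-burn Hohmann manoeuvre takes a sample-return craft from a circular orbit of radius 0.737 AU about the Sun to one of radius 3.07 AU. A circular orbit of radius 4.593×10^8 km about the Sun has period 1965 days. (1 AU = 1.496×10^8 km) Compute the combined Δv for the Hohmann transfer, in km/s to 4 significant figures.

From Kepler's third law T² = 4π²r³/μ at r = 4.593×10^8 km, T = 1965 days = 1965 × 86400 s = 1.69776×10^8 s: μ = 4π²r³/T² = 1.32708×10^11 km³/s².
In km: r₁ = 0.737 × 1.496×10^8 = 1.102552×10^8 km; r₂ = 3.07 × 1.496×10^8 = 4.59272×10^8 km.
The Hohmann ellipse has a_t = (r₁ + r₂)/2 = 2.847636×10^8 km.
At r₁ the circular-orbit speed is v₁ = √(μ/r₁) = 34.694 km/s.
Transfer-orbit speed at r₁ (vis-viva): v_p = √[μ(2/r₁ − 1/a_t)] = 44.060 km/s.
First burn Δv₁ = |v_p − v₁| = 9.366 km/s.
At r₂, v₂ = √(μ/r₂) = 16.9986 km/s.
Transfer-orbit speed at r₂: v_a = √[μ(2/r₂ − 1/a_t)] = 10.5772 km/s.
Second burn Δv₂ = |v₂ − v_a| = 6.421 km/s.
Δv = Δv₁ + Δv₂ = 9.366 + 6.421 = 15.79 km/s.

Δv = 15.79 km/s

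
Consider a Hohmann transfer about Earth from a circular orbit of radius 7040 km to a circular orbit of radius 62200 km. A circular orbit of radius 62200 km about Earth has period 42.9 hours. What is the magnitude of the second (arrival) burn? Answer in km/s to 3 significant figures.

From Kepler's third law T² = 4π²r³/μ at r = 62200 km, T = 42.9 hours = 42.9 × 3600 s = 1.5444×10^5 s: μ = 4π²r³/T² = 3.98301×10^5 km³/s².
The Hohmann ellipse has a_t = (r₁ + r₂)/2 = 34620 km.
On the circular orbit at r = 62200 km, v_c = √(μ/r) = 2.5305 km/s.
Transfer-orbit speed at the same r (vis-viva, a = a_t): v_t = √[μ(2/r − 1/a_t)] = 1.1411 km/s.
Δv₂ = |v_t − v_c| = |1.1411 − 2.5305| = 1.389 km/s.

Δv₂ = 1.39 km/s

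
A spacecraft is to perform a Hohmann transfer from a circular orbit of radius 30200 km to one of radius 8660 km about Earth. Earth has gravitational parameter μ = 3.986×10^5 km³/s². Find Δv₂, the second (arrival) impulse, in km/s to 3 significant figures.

Transfer-ellipse semi-major axis a_t = (r₁ + r₂)/2 = (30200 + 8660)/2 = 19430 km.
On the circular orbit at r = 8660 km, v_c = √(μ/r) = 6.784 km/s.
Vis-viva on the transfer ellipse at r = 8660 km gives v_t = √[μ(2/r − 1/a_t)] = 8.458 km/s.
Δv₂ = |v_t − v_c| = |8.458 − 6.784| = 1.674 km/s.

Δv₂ = 1.67 km/s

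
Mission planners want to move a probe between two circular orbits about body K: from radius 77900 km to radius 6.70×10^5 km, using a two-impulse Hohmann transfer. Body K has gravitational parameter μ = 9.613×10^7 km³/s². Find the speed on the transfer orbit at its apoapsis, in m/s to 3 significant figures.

Semi-major axis of the transfer orbit: a_t = (77900 + 6.700×10^5)/2 = 3.7395×10^5 km.
The apoapsis of the transfer ellipse is at r = 6.700×10^5 km.
Vis-viva: v = √[μ(2/r − 1/a_t)] = √[9.613×10^7 × (2/6.700×10^5 − 1/3.7395×10^5)] = 5.467 km/s.

v = 5470 m/s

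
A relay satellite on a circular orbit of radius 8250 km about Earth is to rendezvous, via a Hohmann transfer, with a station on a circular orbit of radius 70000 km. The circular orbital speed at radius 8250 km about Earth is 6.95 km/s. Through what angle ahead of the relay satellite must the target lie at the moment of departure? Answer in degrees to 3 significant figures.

φ = 105°

From the circular-orbit relation v² = μ/r at r = 8250 km: μ = v²r = (6.95)² × 8250 = 3.98496×10^5 km³/s².
The Hohmann ellipse has a_t = (r₁ + r₂)/2 = 39125 km.
The half-period of the transfer ellipse is t = π√(a_t³/μ) = 38510 s.
The target's mean motion on its circular orbit is ω₂ = √(μ/r₂³) = 3.409×10^-5 rad/s.
Angle swept by the target during transfer: ω₂·t = 1.3128 rad = 75.22°.
Arrival is 180° from departure on the ellipse, so φ = 180° − 75.22° = 105°.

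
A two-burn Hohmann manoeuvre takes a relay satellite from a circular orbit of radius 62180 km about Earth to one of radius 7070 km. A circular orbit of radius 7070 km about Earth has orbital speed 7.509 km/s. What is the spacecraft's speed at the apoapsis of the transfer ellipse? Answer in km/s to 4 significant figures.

From the circular-orbit relation v² = μ/r at r = 7070 km: μ = v²r = (7.509)² × 7070 = 3.98643×10^5 km³/s².
Semi-major axis of the transfer orbit: a_t = (62180 + 7070)/2 = 34625 km.
At apoapsis, r = 62180 km.
From the vis-viva equation, v = √[μ(2/r − 1/a_t)] = 1.144 km/s.

v = 1.144 km/s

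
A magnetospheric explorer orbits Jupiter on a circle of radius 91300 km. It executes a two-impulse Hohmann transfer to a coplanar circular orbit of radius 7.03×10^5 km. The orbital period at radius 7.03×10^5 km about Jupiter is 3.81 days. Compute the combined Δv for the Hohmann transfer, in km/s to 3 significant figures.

Δv = 19.3 km/s

From Kepler's third law T² = 4π²r³/μ at r = 7.03×10^5 km, T = 3.81 days = 3.81 × 86400 s = 3.29184×10^5 s: μ = 4π²r³/T² = 1.26575×10^8 km³/s².
Semi-major axis of the transfer orbit: a_t = (91300 + 7.030×10^5)/2 = 3.9715×10^5 km.
At r₁ the circular-orbit speed is v₁ = √(μ/r₁) = 37.234 km/s.
On the transfer ellipse at r₁, v² = μ(2/r − 1/a) gives v_p = √[μ(2/r₁ − 1/a_t)] = 49.538 km/s.
First burn Δv₁ = |v_p − v₁| = 12.304 km/s.
At r₂, v₂ = √(μ/r₂) = 13.4183 km/s.
Transfer-orbit speed at r₂: v_a = √[μ(2/r₂ − 1/a_t)] = 6.43361 km/s.
Second burn Δv₂ = |v₂ − v_a| = 6.9847 km/s.
Total Δv = Δv₁ + Δv₂ = 19.29 km/s.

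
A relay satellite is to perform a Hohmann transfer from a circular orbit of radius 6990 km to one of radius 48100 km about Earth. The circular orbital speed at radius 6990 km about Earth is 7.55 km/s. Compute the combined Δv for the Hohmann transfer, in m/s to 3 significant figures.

Δv = 3860 m/s

From the circular-orbit relation v² = μ/r at r = 6990 km: μ = v²r = (7.55)² × 6990 = 3.98447×10^5 km³/s².
Transfer-ellipse semi-major axis a_t = (r₁ + r₂)/2 = (6990 + 48100)/2 = 27545 km.
At r₁ the circular-orbit speed is v₁ = √(μ/r₁) = 7.550 km/s.
On the transfer ellipse at r₁, vis-viva equation gives v_p = √[μ(2/r₁ − 1/a_t)] = 9.977 km/s.
First burn Δv₁ = |v_p − v₁| = 2.427 km/s.
Circular speed at r₂: v₂ = √(μ/r₂) = 2.878 km/s.
Transfer-orbit speed at r₂: v_a = √[μ(2/r₂ − 1/a_t)] = 1.450 km/s.
Second burn Δv₂ = |v₂ − v_a| = 1.428 km/s.
Δv = Δv₁ + Δv₂ = 2.427 + 1.428 = 3.855 km/s.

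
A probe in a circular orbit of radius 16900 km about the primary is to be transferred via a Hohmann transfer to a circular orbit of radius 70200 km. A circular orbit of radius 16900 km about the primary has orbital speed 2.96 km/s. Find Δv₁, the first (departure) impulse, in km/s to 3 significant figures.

From the circular-orbit relation v² = μ/r at r = 16900 km: μ = v²r = (2.96)² × 16900 = 1.48071×10^5 km³/s².
The Hohmann ellipse has a_t = (r₁ + r₂)/2 = 43550 km.
On the circular orbit at r = 16900 km, v_c = √(μ/r) = 2.9600 km/s.
Vis-viva on the transfer ellipse at r = 16900 km gives v_t = √[μ(2/r − 1/a_t)] = 3.7581 km/s.
Δv₁ = |v_t − v_c| = |3.7581 − 2.9600| = 0.7981 km/s.

Δv₁ = 0.798 km/s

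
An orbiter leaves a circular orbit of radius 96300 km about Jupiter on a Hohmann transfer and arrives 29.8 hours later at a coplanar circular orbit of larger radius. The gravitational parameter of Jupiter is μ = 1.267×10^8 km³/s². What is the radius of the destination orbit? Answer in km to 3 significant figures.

Transfer time t = 29.8 hours = 1.0728×10^5 s, and t = π√(a_t³/μ).
So a_t = (μ t²/π²)^(1/3) = (1.267×10^8 × (1.0728×10^5)² / π²)^(1/3) = 5.2865×10^5 km.
Since a_t = (r₁ + r₂)/2, r₂ = 2a_t − r₁ = 2×5.2865×10^5 − 96300 = 9.610×10^5 km.

r₂ = 9.61×10^5 km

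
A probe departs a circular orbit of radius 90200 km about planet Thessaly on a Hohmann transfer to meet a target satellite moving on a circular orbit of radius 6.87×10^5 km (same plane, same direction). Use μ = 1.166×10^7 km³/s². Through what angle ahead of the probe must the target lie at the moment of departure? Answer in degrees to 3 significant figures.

Transfer-ellipse semi-major axis a_t = (r₁ + r₂)/2 = (90200 + 6.870×10^5)/2 = 3.886×10^5 km.
The half-period of the transfer ellipse is t = π√(a_t³/μ) = 2.2287×10^5 s.
Target angular speed ω₂ = √(μ/r₂³) = 5.9967×10^-6 rad/s.
Angle swept by the target during transfer: ω₂·t = 1.3365 rad = 76.58°.
Arrival is 180° from departure on the ellipse, so φ = 180° − 76.58° = 103°.

φ = 103°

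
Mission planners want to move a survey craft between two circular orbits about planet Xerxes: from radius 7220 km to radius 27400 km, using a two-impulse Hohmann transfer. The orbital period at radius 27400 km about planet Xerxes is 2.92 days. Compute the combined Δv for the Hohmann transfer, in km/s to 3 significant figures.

Δv = 0.585 km/s

From Kepler's third law T² = 4π²r³/μ at r = 27400 km, T = 2.92 days = 2.92 × 86400 s = 2.52288×10^5 s: μ = 4π²r³/T² = 12759.0 km³/s².
Semi-major axis of the transfer orbit: a_t = (7220 + 27400)/2 = 17310 km.
Circular speed at r₁: v₁ = √(μ/r₁) = √(12759.0/7220) = 1.32935 km/s.
On the transfer ellipse at r₁, vis-viva gives v_p = √[μ(2/r₁ − 1/a_t)] = 1.67250 km/s.
First burn Δv₁ = |v_p − v₁| = 0.34315 km/s.
Circular speed at r₂: v₂ = √(μ/r₂) = 0.68239 km/s.
Transfer-orbit speed at r₂: v_a = √[μ(2/r₂ − 1/a_t)] = 0.44071 km/s.
Second burn Δv₂ = |v₂ − v_a| = 0.24168 km/s.
Δv = Δv₁ + Δv₂ = 0.34315 + 0.24168 = 0.5848 km/s.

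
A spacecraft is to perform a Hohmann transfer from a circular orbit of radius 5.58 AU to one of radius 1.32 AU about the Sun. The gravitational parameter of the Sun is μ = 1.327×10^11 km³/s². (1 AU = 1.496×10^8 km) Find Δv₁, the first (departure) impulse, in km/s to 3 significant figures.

Δv₁ = 4.81 km/s

In km: r₁ = 5.58 × 1.496×10^8 = 8.34768×10^8 km; r₂ = 1.32 × 1.496×10^8 = 1.97472×10^8 km.
The Hohmann ellipse has a_t = (r₁ + r₂)/2 = 5.1612×10^8 km.
On the circular orbit at r = 8.34768×10^8 km, v_c = √(μ/r) = 12.608 km/s.
Transfer-orbit speed at the same r (vis-viva, a = a_t): v_t = √[μ(2/r − 1/a_t)] = 7.7988 km/s.
Δv₁ = |v_t − v_c| = |7.7988 − 12.608| = 4.809 km/s.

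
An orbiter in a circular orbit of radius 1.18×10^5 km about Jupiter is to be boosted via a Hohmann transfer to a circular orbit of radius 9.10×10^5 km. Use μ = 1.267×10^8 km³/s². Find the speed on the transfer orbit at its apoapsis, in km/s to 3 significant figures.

v = 5.65 km/s

Transfer-ellipse semi-major axis a_t = (r₁ + r₂)/2 = (1.180×10^5 + 9.100×10^5)/2 = 5.140×10^5 km.
The apoapsis of the transfer ellipse is at r = 9.100×10^5 km.
Applying v² = μ(2/r − 1/a_t): v = 5.654 km/s.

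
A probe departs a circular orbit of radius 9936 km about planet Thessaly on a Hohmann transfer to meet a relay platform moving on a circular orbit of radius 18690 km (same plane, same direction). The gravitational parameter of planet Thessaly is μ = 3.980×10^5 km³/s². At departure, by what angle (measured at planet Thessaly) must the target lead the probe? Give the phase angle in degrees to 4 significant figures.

φ = 59.37°

Transfer-ellipse semi-major axis a_t = (r₁ + r₂)/2 = (9936 + 18690)/2 = 14313 km.
Transfer time t = π√(a_t³/μ) = 8527.2 s.
The target's mean motion on its circular orbit is ω₂ = √(μ/r₂³) = 2.4690×10^-4 rad/s.
Angle swept by the target during transfer: ω₂·t = 2.1054 rad = 120.63°.
The probe traverses 180° on the transfer ellipse, so the target must lead by 180° − 120.63° = 59.37°.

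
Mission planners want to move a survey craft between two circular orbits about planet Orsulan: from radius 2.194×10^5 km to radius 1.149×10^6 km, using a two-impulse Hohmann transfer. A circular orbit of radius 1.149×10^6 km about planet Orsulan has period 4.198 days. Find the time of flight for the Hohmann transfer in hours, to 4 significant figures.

t = 23.15 hours

From Kepler's third law T² = 4π²r³/μ at r = 1.149×10^6 km, T = 4.198 days = 4.198 × 86400 s = 3.627072×10^5 s: μ = 4π²r³/T² = 4.55205×10^8 km³/s².
Semi-major axis of the transfer orbit: a_t = (2.194×10^5 + 1.149×10^6)/2 = 6.842×10^5 km.
Transfer time t = π√(a_t³/μ) = π√((6.842×10^5)³ / 4.55205×10^8) = 83330 s.
Converting: 83330 s ÷ 3600 s/hour = 23.15 hours.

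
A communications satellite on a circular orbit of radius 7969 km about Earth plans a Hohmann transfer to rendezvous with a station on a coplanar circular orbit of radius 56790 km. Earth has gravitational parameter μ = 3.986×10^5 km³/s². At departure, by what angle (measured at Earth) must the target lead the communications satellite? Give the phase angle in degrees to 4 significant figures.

Semi-major axis of the transfer orbit: a_t = (7969 + 56790)/2 = 32379.5 km.
Transfer time t = π√(a_t³/μ) = 28992.6 s.
The target's mean motion on its circular orbit is ω₂ = √(μ/r₂³) = 4.66510×10^-5 rad/s.
Angle swept by the target during transfer: ω₂·t = 1.3525 rad = 77.49°.
The communications satellite traverses 180° on the transfer ellipse, so the target must lead by 180° − 77.49° = 102.5°.

φ = 102.5°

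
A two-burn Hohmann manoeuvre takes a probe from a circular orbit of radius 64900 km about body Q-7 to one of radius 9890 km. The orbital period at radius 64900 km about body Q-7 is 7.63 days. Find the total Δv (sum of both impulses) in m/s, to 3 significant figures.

From Kepler's third law T² = 4π²r³/μ at r = 64900 km, T = 7.63 days = 7.63 × 86400 s = 6.59232×10^5 s: μ = 4π²r³/T² = 24832.3 km³/s².
Semi-major axis of the transfer orbit: a_t = (64900 + 9890)/2 = 37395 km.
At r₁ the circular-orbit speed is v₁ = √(μ/r₁) = 0.6186 km/s.
On the transfer ellipse at r₁, vis-viva gives v_a = √[μ(2/r₁ − 1/a_t)] = 0.3181 km/s.
First burn Δv₁ = |v_a − v₁| = 0.3005 km/s.
At r₂, v₂ = √(μ/r₂) = 1.5846 km/s.
Transfer-orbit speed at r₂: v_p = √[μ(2/r₂ − 1/a_t)] = 2.0875 km/s.
Second burn Δv₂ = |v₂ − v_p| = 0.5029 km/s.
Total Δv = Δv₁ + Δv₂ = 0.8034 km/s.

Δv = 803 m/s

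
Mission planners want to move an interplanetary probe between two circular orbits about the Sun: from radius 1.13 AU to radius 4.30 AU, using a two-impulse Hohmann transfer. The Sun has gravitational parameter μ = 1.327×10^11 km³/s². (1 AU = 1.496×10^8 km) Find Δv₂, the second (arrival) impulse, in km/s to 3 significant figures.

Δv₂ = 5.10 km/s

In km: r₁ = 1.13 × 1.496×10^8 = 1.69048×10^8 km; r₂ = 4.30 × 1.496×10^8 = 6.4328×10^8 km.
Transfer-ellipse semi-major axis a_t = (r₁ + r₂)/2 = (1.69048×10^8 + 6.4328×10^8)/2 = 4.06164×10^8 km.
On the circular orbit at r = 6.4328×10^8 km, v_c = √(μ/r) = 14.363 km/s.
Transfer-orbit speed at the same r (vis-viva, a = a_t): v_t = √[μ(2/r − 1/a_t)] = 9.2659 km/s.
Δv₂ = |v_t − v_c| = |9.2659 − 14.363| = 5.097 km/s.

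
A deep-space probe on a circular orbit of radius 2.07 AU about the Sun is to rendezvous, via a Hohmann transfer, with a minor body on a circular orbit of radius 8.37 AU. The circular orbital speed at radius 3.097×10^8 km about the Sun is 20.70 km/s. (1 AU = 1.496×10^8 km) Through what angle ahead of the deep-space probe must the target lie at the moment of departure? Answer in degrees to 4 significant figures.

φ = 91.35°

From the circular-orbit relation v² = μ/r at r = 3.097×10^8 km: μ = v²r = (20.70)² × 3.097×10^8 = 1.32703×10^11 km³/s².
In km: r₁ = 2.07 × 1.496×10^8 = 3.09672×10^8 km; r₂ = 8.37 × 1.496×10^8 = 1.252152×10^9 km.
Transfer-ellipse semi-major axis a_t = (r₁ + r₂)/2 = (3.09672×10^8 + 1.252152×10^9)/2 = 7.80912×10^8 km.
Transfer time t = π√(a_t³/μ) = 1.8820×10^8 s.
The target's mean motion on its circular orbit is ω₂ = √(μ/r₂³) = 8.2216×10^-9 rad/s.
Angle swept by the target during transfer: ω₂·t = 1.5473 rad = 88.65°.
The deep-space probe traverses 180° on the transfer ellipse, so the target must lead by 180° − 88.65° = 91.35°.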